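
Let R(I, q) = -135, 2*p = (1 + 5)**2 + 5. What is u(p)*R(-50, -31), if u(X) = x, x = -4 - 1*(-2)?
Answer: 270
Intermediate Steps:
p = 41/2 (p = ((1 + 5)**2 + 5)/2 = (6**2 + 5)/2 = (36 + 5)/2 = (1/2)*41 = 41/2 ≈ 20.500)
x = -2 (x = -4 + 2 = -2)
u(X) = -2
u(p)*R(-50, -31) = -2*(-135) = 270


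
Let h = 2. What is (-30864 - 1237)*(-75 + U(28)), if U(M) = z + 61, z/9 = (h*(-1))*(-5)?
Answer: -2439676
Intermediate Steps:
z = 90 (z = 9*((2*(-1))*(-5)) = 9*(-2*(-5)) = 9*10 = 90)
U(M) = 151 (U(M) = 90 + 61 = 151)
(-30864 - 1237)*(-75 + U(28)) = (-30864 - 1237)*(-75 + 151) = -32101*76 = -2439676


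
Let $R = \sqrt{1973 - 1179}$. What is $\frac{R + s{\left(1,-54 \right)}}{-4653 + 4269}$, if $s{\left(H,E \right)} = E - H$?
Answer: $\frac{55}{384} - \frac{\sqrt{794}}{384} \approx 0.069849$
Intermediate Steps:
$R = \sqrt{794} \approx 28.178$
$\frac{R + s{\left(1,-54 \right)}}{-4653 + 4269} = \frac{\sqrt{794} - 55}{-4653 + 4269} = \frac{\sqrt{794} - 55}{-384} = \left(\sqrt{794} - 55\right) \left(- \frac{1}{384}\right) = \left(-55 + \sqrt{794}\right) \left(- \frac{1}{384}\right) = \frac{55}{384} - \frac{\sqrt{794}}{384}$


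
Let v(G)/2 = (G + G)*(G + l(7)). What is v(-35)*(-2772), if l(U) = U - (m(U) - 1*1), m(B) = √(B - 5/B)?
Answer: -10478160 - 110880*√77 ≈ -1.1451e+7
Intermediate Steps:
l(U) = 1 + U - √(U - 5/U) (l(U) = U - (√(U - 5/U) - 1*1) = U - (√(U - 5/U) - 1) = U - (-1 + √(U - 5/U)) = U + (1 - √(U - 5/U)) = 1 + U - √(U - 5/U))
v(G) = 4*G*(8 + G - 2*√77/7) (v(G) = 2*((G + G)*(G + (1 + 7 - √(7 - 5/7)))) = 2*((2*G)*(G + (1 + 7 - √(7 - 5*⅐)))) = 2*((2*G)*(G + (1 + 7 - √(7 - 5/7)))) = 2*((2*G)*(G + (1 + 7 - √(44/7)))) = 2*((2*G)*(G + (1 + 7 - 2*√77/7))) = 2*((2*G)*(G + (8 - 2*√77/7))) = 2*((2*G)*(8 + G - 2*√77/7)) = 2*(2*G*(8 + G - 2*√77/7)) = 4*G*(8 + G - 2*√77/7))
v(-35)*(-2772) = ((4/7)*(-35)*(56 - 2*√77 + 7*(-35)))*(-2772) = ((4/7)*(-35)*(56 - 2*√77 - 245))*(-2772) = ((4/7)*(-35)*(-189 - 2*√77))*(-2772) = (3780 + 40*√77)*(-2772) = -10478160 - 110880*√77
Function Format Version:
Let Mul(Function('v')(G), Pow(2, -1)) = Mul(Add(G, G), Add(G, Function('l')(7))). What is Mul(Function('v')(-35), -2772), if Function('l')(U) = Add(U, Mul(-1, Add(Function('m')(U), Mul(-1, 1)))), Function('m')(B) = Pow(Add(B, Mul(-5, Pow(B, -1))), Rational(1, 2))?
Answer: Add(-10478160, Mul(-110880, Pow(77, Rational(1, 2)))) ≈ -1.1451e+7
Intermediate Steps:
Function('l')(U) = Add(1, U, Mul(-1, Pow(Add(U, Mul(-5, Pow(U, -1))), Rational(1, 2)))) (Function('l')(U) = Add(U, Mul(-1, Add(Pow(Add(U, Mul(-5, Pow(U, -1))), Rational(1, 2)), Mul(-1, 1)))) = Add(U, Mul(-1, Add(Pow(Add(U, Mul(-5, Pow(U, -1))), Rational(1, 2)), -1))) = Add(U, Mul(-1, Add(-1, Pow(Add(U, Mul(-5, Pow(U, -1))), Rational(1, 2))))) = Add(U, Add(1, Mul(-1, Pow(Add(U, Mul(-5, Pow(U, -1))), Rational(1, 2))))) = Add(1, U, Mul(-1, Pow(Add(U, Mul(-5, Pow(U, -1))), Rational(1, 2)))))
Function('v')(G) = Mul(4, G, Add(8, G, Mul(Rational(-2, 7), Pow(77, Rational(1, 2))))) (Function('v')(G) = Mul(2, Mul(Add(G, G), Add(G, Add(1, 7, Mul(-1, Pow(Add(7, Mul(-5, Pow(7, -1))), Rational(1, 2))))))) = Mul(2, Mul(Mul(2, G), Add(G, Add(1, 7, Mul(-1, Pow(Add(7, Mul(-5, Rational(1, 7))), Rational(1, 2))))))) = Mul(2, Mul(Mul(2, G), Add(G, Add(1, 7, Mul(-1, Pow(Add(7, Rational(-5, 7)), Rational(1, 2))))))) = Mul(2, Mul(Mul(2, G), Add(G, Add(1, 7, Mul(-1, Pow(Rational(44, 7), Rational(1, 2))))))) = Mul(2, Mul(Mul(2, G), Add(G, Add(1, 7, Mul(-1, Mul(Rational(2, 7), Pow(77, Rational(1, 2)))))))) = Mul(2, Mul(Mul(2, G), Add(G, Add(1, 7, Mul(Rational(-2, 7), Pow(77, Rational(1, 2))))))) = Mul(2, Mul(Mul(2, G), Add(G, Add(8, Mul(Rational(-2, 7), Pow(77, Rational(1, 2))))))) = Mul(2, Mul(Mul(2, G), Add(8, G, Mul(Rational(-2, 7), Pow(77, Rational(1, 2)))))) = Mul(2, Mul(2, G, Add(8, G, Mul(Rational(-2, 7), Pow(77, Rational(1, 2)))))) = Mul(4, G, Add(8, G, Mul(Rational(-2, 7), Pow(77, Rational(1, 2))))))
Mul(Function('v')(-35), -2772) = Mul(Mul(Rational(4, 7), -35, Add(56, Mul(-2, Pow(77, Rational(1, 2))), Mul(7, -35))), -2772) = Mul(Mul(Rational(4, 7), -35, Add(56, Mul(-2, Pow(77, Rational(1, 2))), -245)), -2772) = Mul(Mul(Rational(4, 7), -35, Add(-189, Mul(-2, Pow(77, Rational(1, 2))))), -2772) = Mul(Add(3780, Mul(40, Pow(77, Rational(1, 2)))), -2772) = Add(-10478160, Mul(-110880, Pow(77, Rational(1, 2))))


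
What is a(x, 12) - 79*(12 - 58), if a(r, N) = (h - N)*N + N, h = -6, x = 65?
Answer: 3430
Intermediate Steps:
a(r, N) = N + N*(-6 - N) (a(r, N) = (-6 - N)*N + N = N*(-6 - N) + N = N + N*(-6 - N))
a(x, 12) - 79*(12 - 58) = -1*12*(5 + 12) - 79*(12 - 58) = -1*12*17 - 79*(-46) = -204 - 1*(-3634) = -204 + 3634 = 3430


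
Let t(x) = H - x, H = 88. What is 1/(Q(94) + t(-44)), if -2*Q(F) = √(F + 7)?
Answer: 528/69595 + 2*√101/69595 ≈ 0.0078756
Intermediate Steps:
t(x) = 88 - x
Q(F) = -√(7 + F)/2 (Q(F) = -√(F + 7)/2 = -√(7 + F)/2)
1/(Q(94) + t(-44)) = 1/(-√(7 + 94)/2 + (88 - 1*(-44))) = 1/(-√101/2 + (88 + 44)) = 1/(-√101/2 + 132) = 1/(132 - √101/2)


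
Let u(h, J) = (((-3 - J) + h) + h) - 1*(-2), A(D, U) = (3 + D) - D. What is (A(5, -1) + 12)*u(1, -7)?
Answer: 120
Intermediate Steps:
A(D, U) = 3
u(h, J) = -1 - J + 2*h (u(h, J) = ((-3 + h - J) + h) + 2 = (-3 - J + 2*h) + 2 = -1 - J + 2*h)
(A(5, -1) + 12)*u(1, -7) = (3 + 12)*(-1 - 1*(-7) + 2*1) = 15*(-1 + 7 + 2) = 15*8 = 120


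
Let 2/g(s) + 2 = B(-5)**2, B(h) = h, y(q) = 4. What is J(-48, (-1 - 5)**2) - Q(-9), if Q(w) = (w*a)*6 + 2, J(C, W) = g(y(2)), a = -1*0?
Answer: -44/23 ≈ -1.9130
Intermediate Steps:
a = 0
g(s) = 2/23 (g(s) = 2/(-2 + (-5)**2) = 2/(-2 + 25) = 2/23)
J(C, W) = 2/23
Q(w) = 2 (Q(w) = (w*0)*6 + 2 = 0*6 + 2 = 0 + 2 = 2)
J(-48, (-1 - 5)**2) - Q(-9) = 2/23 - 1*2 = 2/23 - 2 = -44/23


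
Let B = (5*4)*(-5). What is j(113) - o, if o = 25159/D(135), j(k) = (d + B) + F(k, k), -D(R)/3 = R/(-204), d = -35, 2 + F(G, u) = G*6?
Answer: -1637777/135 ≈ -12132.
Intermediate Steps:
F(G, u) = -2 + 6*G (F(G, u) = -2 + G*6 = -2 + 6*G)
B = -100 (B = 20*(-5) = -100)
D(R) = R/68 (D(R) = -3*R/(-204) = -3*R*(-1)/204 = -(-1)*R/68 = R/68)
j(k) = -137 + 6*k (j(k) = (-35 - 100) + (-2 + 6*k) = -135 + (-2 + 6*k) = -137 + 6*k)
o = 1710812/135 (o = 25159/(((1/68)*135)) = 25159/(135/68) = 25159*(68/135) = 1710812/135 ≈ 12673.)
j(113) - o = (-137 + 6*113) - 1*1710812/135 = (-137 + 678) - 1710812/135 = 541 - 1710812/135 = -1637777/135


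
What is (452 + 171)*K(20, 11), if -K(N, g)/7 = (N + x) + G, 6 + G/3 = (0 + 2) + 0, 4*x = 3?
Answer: -152635/4 ≈ -38159.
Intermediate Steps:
x = 3/4 (x = (1/4)*3 = 3/4 ≈ 0.75000)
G = -12 (G = -18 + 3*((0 + 2) + 0) = -18 + 3*(2 + 0) = -18 + 3*2 = -18 + 6 = -12)
K(N, g) = 315/4 - 7*N (K(N, g) = -7*((N + 3/4) - 12) = -7*((3/4 + N) - 12) = -7*(-45/4 + N) = 315/4 - 7*N)
(452 + 171)*K(20, 11) = (452 + 171)*(315/4 - 7*20) = 623*(315/4 - 140) = 623*(-245/4) = -152635/4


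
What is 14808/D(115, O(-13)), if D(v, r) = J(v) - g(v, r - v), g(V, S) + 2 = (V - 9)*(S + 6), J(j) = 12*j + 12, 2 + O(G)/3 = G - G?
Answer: 617/566 ≈ 1.0901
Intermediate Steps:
O(G) = -6 (O(G) = -6 + 3*(G - G) = -6 + 3*0 = -6 + 0 = -6)
J(j) = 12 + 12*j
g(V, S) = -2 + (-9 + V)*(6 + S) (g(V, S) = -2 + (V - 9)*(S + 6) = -2 + (-9 + V)*(6 + S))
D(v, r) = 68 - 3*v + 9*r - v*(r - v) (D(v, r) = (12 + 12*v) - (-56 - 9*(r - v) + 6*v + (r - v)*v) = (12 + 12*v) - (-56 + (-9*r + 9*v) + 6*v + v*(r - v)) = (12 + 12*v) - (-56 - 9*r + 15*v + v*(r - v)) = (12 + 12*v) + (56 - 15*v + 9*r - v*(r - v)) = 68 - 3*v + 9*r - v*(r - v))
14808/D(115, O(-13)) = 14808/(68 - 3*115 + 9*(-6) - 1*115*(-6 - 1*115)) = 14808/(68 - 345 - 54 - 1*115*(-6 - 115)) = 14808/(68 - 345 - 54 - 1*115*(-121)) = 14808/(68 - 345 - 54 + 13915) = 14808/13584 = 14808*(1/13584) = 617/566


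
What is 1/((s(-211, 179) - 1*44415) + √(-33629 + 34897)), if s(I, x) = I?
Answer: -22313/995739304 - √317/995739304 ≈ -2.2426e-5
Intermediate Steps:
1/((s(-211, 179) - 1*44415) + √(-33629 + 34897)) = 1/((-211 - 1*44415) + √(-33629 + 34897)) = 1/((-211 - 44415) + √1268) = 1/(-44626 + 2*√317)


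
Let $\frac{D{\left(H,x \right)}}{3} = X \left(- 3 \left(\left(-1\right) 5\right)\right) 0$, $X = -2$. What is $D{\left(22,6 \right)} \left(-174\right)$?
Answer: $0$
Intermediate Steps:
$D{\left(H,x \right)} = 0$ ($D{\left(H,x \right)} = 3 - 2 \left(- 3 \left(\left(-1\right) 5\right)\right) 0 = 3 - 2 \left(\left(-3\right) \left(-5\right)\right) 0 = 3 \left(-2\right) 15 \cdot 0 = 3 \left(\left(-30\right) 0\right) = 3 \cdot 0 = 0$)
$D{\left(22,6 \right)} \left(-174\right) = 0 \left(-174\right) = 0$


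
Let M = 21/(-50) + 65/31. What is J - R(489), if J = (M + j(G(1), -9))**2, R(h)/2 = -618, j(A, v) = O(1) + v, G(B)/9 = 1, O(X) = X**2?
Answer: 3065549601/2402500 ≈ 1276.0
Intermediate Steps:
G(B) = 9 (G(B) = 9*1 = 9)
j(A, v) = 1 + v (j(A, v) = 1**2 + v = 1 + v)
M = 2599/1550 (M = 21*(-1/50) + 65*(1/31) = -21/50 + 65/31 = 2599/1550 ≈ 1.6768)
R(h) = -1236 (R(h) = 2*(-618) = -1236)
J = 96059601/2402500 (J = (2599/1550 + (1 - 9))**2 = (2599/1550 - 8)**2 = (-9801/1550)**2 = 96059601/2402500 ≈ 39.983)
J - R(489) = 96059601/2402500 - 1*(-1236) = 96059601/2402500 + 1236 = 3065549601/2402500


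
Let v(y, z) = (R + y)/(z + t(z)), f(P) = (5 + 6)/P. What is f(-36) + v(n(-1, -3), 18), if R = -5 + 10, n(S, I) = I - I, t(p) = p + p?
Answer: -23/108 ≈ -0.21296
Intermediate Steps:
t(p) = 2*p
n(S, I) = 0
R = 5
f(P) = 11/P
v(y, z) = (5 + y)/(3*z) (v(y, z) = (5 + y)/(z + 2*z) = (5 + y)/((3*z)) = (5 + y)*(1/(3*z)) = (5 + y)/(3*z))
f(-36) + v(n(-1, -3), 18) = 11/(-36) + (1/3)*(5 + 0)/18 = 11*(-1/36) + (1/3)*(1/18)*5 = -11/36 + 5/54 = -23/108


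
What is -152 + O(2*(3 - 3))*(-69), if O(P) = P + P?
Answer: -152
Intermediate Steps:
O(P) = 2*P
-152 + O(2*(3 - 3))*(-69) = -152 + (2*(2*(3 - 3)))*(-69) = -152 + (2*(2*0))*(-69) = -152 + (2*0)*(-69) = -152 + 0*(-69) = -152 + 0 = -152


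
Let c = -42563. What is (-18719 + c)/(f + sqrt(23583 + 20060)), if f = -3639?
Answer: 111502599/6599339 + 30641*sqrt(43643)/6599339 ≈ 17.866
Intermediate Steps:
(-18719 + c)/(f + sqrt(23583 + 20060)) = (-18719 - 42563)/(-3639 + sqrt(23583 + 20060)) = -61282/(-3639 + sqrt(43643))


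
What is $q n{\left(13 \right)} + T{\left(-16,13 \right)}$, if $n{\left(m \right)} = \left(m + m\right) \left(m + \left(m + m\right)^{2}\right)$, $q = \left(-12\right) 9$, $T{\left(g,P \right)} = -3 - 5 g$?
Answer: $-1934635$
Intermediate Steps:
$q = -108$
$n{\left(m \right)} = 2 m \left(m + 4 m^{2}\right)$ ($n{\left(m \right)} = 2 m \left(m + \left(2 m\right)^{2}\right) = 2 m \left(m + 4 m^{2}\right)$)
$q n{\left(13 \right)} + T{\left(-16,13 \right)} = - 108 \cdot 13^{2} \left(2 + 8 \cdot 13\right) - -77 = - 108 \cdot 169 \left(2 + 104\right) + \left(-3 + 80\right) = - 108 \cdot 169 \cdot 106 + 77 = \left(-108\right) 17914 + 77 = -1934712 + 77 = -1934635$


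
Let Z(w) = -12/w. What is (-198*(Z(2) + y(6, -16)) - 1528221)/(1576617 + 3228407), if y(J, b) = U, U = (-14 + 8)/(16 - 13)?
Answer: -218091/686432 ≈ -0.31772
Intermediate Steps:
U = -2 (U = -6/3 = -6*⅓ = -2)
y(J, b) = -2
(-198*(Z(2) + y(6, -16)) - 1528221)/(1576617 + 3228407) = (-198*(-12/2 - 2) - 1528221)/(1576617 + 3228407) = (-198*(-12*½ - 2) - 1528221)/4805024 = (-198*(-6 - 2) - 1528221)*(1/4805024) = (-198*(-8) - 1528221)*(1/4805024) = (1584 - 1528221)*(1/4805024) = -1526637*1/4805024 = -218091/686432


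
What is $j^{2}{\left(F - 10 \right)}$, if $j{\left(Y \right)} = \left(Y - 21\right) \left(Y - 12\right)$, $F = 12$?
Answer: $36100$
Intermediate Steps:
$j{\left(Y \right)} = \left(-21 + Y\right) \left(-12 + Y\right)$
$j^{2}{\left(F - 10 \right)} = \left(252 + \left(12 - 10\right)^{2} - 33 \left(12 - 10\right)\right)^{2} = \left(252 + 2^{2} - 66\right)^{2} = \left(252 + 4 - 66\right)^{2} = 190^{2} = 36100$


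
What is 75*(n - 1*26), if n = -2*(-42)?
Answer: 4350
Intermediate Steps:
n = 84
75*(n - 1*26) = 75*(84 - 1*26) = 75*(84 - 26) = 75*58 = 4350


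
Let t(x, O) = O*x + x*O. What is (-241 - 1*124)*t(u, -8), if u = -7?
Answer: -40880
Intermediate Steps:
t(x, O) = 2*O*x (t(x, O) = O*x + O*x = 2*O*x)
(-241 - 1*124)*t(u, -8) = (-241 - 1*124)*(2*(-8)*(-7)) = (-241 - 124)*112 = -365*112 = -40880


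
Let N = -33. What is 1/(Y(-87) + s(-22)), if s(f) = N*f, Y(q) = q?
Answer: 1/639 ≈ 0.0015649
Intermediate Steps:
s(f) = -33*f
1/(Y(-87) + s(-22)) = 1/(-87 - 33*(-22)) = 1/(-87 + 726) = 1/639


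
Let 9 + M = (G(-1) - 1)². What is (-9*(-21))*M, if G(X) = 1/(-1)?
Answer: -945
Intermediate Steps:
G(X) = -1
M = -5 (M = -9 + (-1 - 1)² = -9 + (-2)² = -9 + 4 = -5)
(-9*(-21))*M = -9*(-21)*(-5) = 189*(-5) = -945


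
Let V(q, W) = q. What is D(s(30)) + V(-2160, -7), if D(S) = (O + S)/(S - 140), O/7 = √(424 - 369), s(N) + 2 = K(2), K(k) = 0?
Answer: -153359/71 - 7*√55/142 ≈ -2160.4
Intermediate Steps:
s(N) = -2 (s(N) = -2 + 0 = -2)
O = 7*√55 (O = 7*√(424 - 369) = 7*√55 ≈ 51.913)
D(S) = (S + 7*√55)/(-140 + S) (D(S) = (7*√55 + S)/(S - 140) = (S + 7*√55)/(-140 + S))
D(s(30)) + V(-2160, -7) = (-2 + 7*√55)/(-140 - 2) - 2160 = (-2 + 7*√55)/(-142) - 2160 = -(-2 + 7*√55)/142 - 2160 = (1/71 - 7*√55/142) - 2160 = -153359/71 - 7*√55/142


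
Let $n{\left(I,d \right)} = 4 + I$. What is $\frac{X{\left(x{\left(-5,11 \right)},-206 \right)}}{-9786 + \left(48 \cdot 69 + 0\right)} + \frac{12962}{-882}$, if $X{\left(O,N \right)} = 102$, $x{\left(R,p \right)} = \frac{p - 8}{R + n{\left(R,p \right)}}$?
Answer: $- \frac{7000496}{475839} \approx -14.712$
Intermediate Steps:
$x{\left(R,p \right)} = \frac{-8 + p}{4 + 2 R}$ ($x{\left(R,p \right)} = \frac{p - 8}{R + \left(4 + R\right)} = \frac{-8 + p}{4 + 2 R}$)
$\frac{X{\left(x{\left(-5,11 \right)},-206 \right)}}{-9786 + \left(48 \cdot 69 + 0\right)} + \frac{12962}{-882} = \frac{102}{-9786 + \left(48 \cdot 69 + 0\right)} + \frac{12962}{-882} = \frac{102}{-9786 + \left(3312 + 0\right)} + 12962 \left(- \frac{1}{882}\right) = \frac{102}{-9786 + 3312} - \frac{6481}{441} = \frac{102}{-6474} - \frac{6481}{441} = 102 \left(- \frac{1}{6474}\right) - \frac{6481}{441} = - \frac{17}{1079} - \frac{6481}{441} = - \frac{7000496}{475839}$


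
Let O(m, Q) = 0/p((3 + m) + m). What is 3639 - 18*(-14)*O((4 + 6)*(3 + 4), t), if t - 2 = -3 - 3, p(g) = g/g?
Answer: 3639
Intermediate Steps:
p(g) = 1
t = -4 (t = 2 + (-3 - 3) = 2 - 6 = -4)
O(m, Q) = 0 (O(m, Q) = 0/1 = 0*1 = 0)
3639 - 18*(-14)*O((4 + 6)*(3 + 4), t) = 3639 - 18*(-14)*0 = 3639 - (-252)*0 = 3639 - 1*0 = 3639 + 0 = 3639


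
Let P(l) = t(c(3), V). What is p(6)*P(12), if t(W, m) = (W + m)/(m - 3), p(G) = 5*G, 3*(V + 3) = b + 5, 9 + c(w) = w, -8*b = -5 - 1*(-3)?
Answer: 870/17 ≈ 51.176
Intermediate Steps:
b = 1/4 (b = -(-5 - 1*(-3))/8 = -(-5 + 3)/8 = -1/8*(-2) = 1/4 ≈ 0.25000)
c(w) = -9 + w
V = -5/4 (V = -3 + (1/4 + 5)/3 = -3 + (1/3)*(21/4) = -3 + 7/4 = -5/4 ≈ -1.2500)
t(W, m) = (W + m)/(-3 + m)
P(l) = 29/17 (P(l) = ((-9 + 3) - 5/4)/(-3 - 5/4) = (-6 - 5/4)/(-17/4) = -4/17*(-29/4) = 29/17)
p(6)*P(12) = (5*6)*(29/17) = 30*(29/17) = 870/17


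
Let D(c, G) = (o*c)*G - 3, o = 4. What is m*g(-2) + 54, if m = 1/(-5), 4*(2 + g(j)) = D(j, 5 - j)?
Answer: 1147/20 ≈ 57.350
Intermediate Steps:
D(c, G) = -3 + 4*G*c (D(c, G) = (4*c)*G - 3 = 4*G*c - 3 = -3 + 4*G*c)
g(j) = -11/4 + j*(5 - j) (g(j) = -2 + (-3 + 4*(5 - j)*j)/4 = -2 + (-3 + 4*j*(5 - j))/4 = -2 + (-3/4 + j*(5 - j)) = -11/4 + j*(5 - j))
m = -1/5 ≈ -0.20000
m*g(-2) + 54 = -(-11/4 - 1*(-2)**2 + 5*(-2))/5 + 54 = -(-11/4 - 1*4 - 10)/5 + 54 = -(-11/4 - 4 - 10)/5 + 54 = -1/5*(-67/4) + 54 = 67/20 + 54 = 1147/20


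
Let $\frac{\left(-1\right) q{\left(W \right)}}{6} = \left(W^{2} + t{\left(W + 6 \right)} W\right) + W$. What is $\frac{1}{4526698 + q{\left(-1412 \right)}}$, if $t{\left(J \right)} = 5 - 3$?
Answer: $- \frac{1}{7410350} \approx -1.3495 \cdot 10^{-7}$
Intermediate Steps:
$t{\left(J \right)} = 2$ ($t{\left(J \right)} = 5 - 3 = 2$)
$q{\left(W \right)} = - 18 W - 6 W^{2}$ ($q{\left(W \right)} = - 6 \left(\left(W^{2} + 2 W\right) + W\right) = - 6 \left(W^{2} + 3 W\right) = - 18 W - 6 W^{2}$)
$\frac{1}{4526698 + q{\left(-1412 \right)}} = \frac{1}{4526698 - - 8472 \left(3 - 1412\right)} = \frac{1}{4526698 - \left(-8472\right) \left(-1409\right)} = \frac{1}{4526698 - 11937048} = \frac{1}{-7410350} = - \frac{1}{7410350}$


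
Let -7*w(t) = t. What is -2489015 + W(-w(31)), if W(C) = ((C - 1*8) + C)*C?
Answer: -121961549/49 ≈ -2.4890e+6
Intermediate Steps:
w(t) = -t/7
W(C) = C*(-8 + 2*C) (W(C) = ((C - 8) + C)*C = ((-8 + C) + C)*C = (-8 + 2*C)*C = C*(-8 + 2*C))
-2489015 + W(-w(31)) = -2489015 + 2*(-(-1)*31/7)*(-4 - (-1)*31/7) = -2489015 + 2*(-1*(-31/7))*(-4 - 1*(-31/7)) = -2489015 + 2*(31/7)*(-4 + 31/7) = -2489015 + 2*(31/7)*(3/7) = -2489015 + 186/49 = -121961549/49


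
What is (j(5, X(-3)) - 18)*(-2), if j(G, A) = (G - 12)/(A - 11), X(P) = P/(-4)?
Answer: 1420/41 ≈ 34.634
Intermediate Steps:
X(P) = -P/4 (X(P) = P*(-¼) = -P/4)
j(G, A) = (-12 + G)/(-11 + A)
(j(5, X(-3)) - 18)*(-2) = ((-12 + 5)/(-11 - ¼*(-3)) - 18)*(-2) = (-7/(-11 + ¾) - 18)*(-2) = (-7/(-41/4) - 18)*(-2) = (-4/41*(-7) - 18)*(-2) = (28/41 - 18)*(-2) = -710/41*(-2) = 1420/41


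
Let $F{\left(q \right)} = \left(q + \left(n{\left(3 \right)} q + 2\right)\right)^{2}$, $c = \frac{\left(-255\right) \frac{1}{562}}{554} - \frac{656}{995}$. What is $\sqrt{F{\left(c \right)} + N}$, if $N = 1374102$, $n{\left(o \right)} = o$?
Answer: $\frac{\sqrt{8242091675458108399639}}{77447815} \approx 1172.2$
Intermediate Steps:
$c = - \frac{204498013}{309791260}$ ($c = \left(-255\right) \frac{1}{562} \cdot \frac{1}{554} - \frac{656}{995} = \left(- \frac{255}{562}\right) \frac{1}{554} - \frac{656}{995} = - \frac{255}{311348} - \frac{656}{995} = - \frac{204498013}{309791260} \approx -0.66012$)
$F{\left(q \right)} = \left(2 + 4 q\right)^{2}$ ($F{\left(q \right)} = \left(q + \left(3 q + 2\right)\right)^{2} = \left(q + \left(2 + 3 q\right)\right)^{2} = \left(2 + 4 q\right)^{2}$)
$\sqrt{F{\left(c \right)} + N} = \sqrt{4 \left(1 + 2 \left(- \frac{204498013}{309791260}\right)\right)^{2} + 1374102} = \sqrt{4 \left(1 - \frac{204498013}{154895630}\right)^{2} + 1374102} = \sqrt{4 \left(- \frac{49602383}{154895630}\right)^{2} + 1374102} = \sqrt{4 \cdot \frac{2460396399278689}{23992656193096900} + 1374102} = \sqrt{\frac{2460396399278689}{5998164048274225} + 1374102} = \sqrt{\frac{8242091675458108399639}{5998164048274225}} = \frac{\sqrt{8242091675458108399639}}{77447815}$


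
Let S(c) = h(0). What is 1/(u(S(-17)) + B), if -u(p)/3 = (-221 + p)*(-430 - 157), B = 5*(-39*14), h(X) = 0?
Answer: -1/391911 ≈ -2.5516e-6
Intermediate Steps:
S(c) = 0
B = -2730 (B = 5*(-546) = -2730)
u(p) = -389181 + 1761*p (u(p) = -3*(-221 + p)*(-430 - 157) = -3*(-221 + p)*(-587) = -3*(129727 - 587*p) = -389181 + 1761*p)
1/(u(S(-17)) + B) = 1/((-389181 + 1761*0) - 2730) = 1/((-389181 + 0) - 2730) = 1/(-389181 - 2730) = 1/(-391911) = -1/391911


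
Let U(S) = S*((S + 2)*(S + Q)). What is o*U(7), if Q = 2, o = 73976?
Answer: 41944392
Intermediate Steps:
U(S) = S*(2 + S)² (U(S) = S*((S + 2)*(S + 2)) = S*((2 + S)*(2 + S)) = S*(2 + S)²)
o*U(7) = 73976*(7*(4 + 7² + 4*7)) = 73976*(7*(4 + 49 + 28)) = 73976*(7*81) = 73976*567 = 41944392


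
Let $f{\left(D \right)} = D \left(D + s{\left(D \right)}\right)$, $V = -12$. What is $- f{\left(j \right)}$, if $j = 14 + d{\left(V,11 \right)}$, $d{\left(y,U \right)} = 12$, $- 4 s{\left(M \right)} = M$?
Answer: $-507$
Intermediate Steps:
$s{\left(M \right)} = - \frac{M}{4}$
$j = 26$ ($j = 14 + 12 = 26$)
$f{\left(D \right)} = \frac{3 D^{2}}{4}$ ($f{\left(D \right)} = D \left(D - \frac{D}{4}\right) = D \frac{3 D}{4} = \frac{3 D^{2}}{4}$)
$- f{\left(j \right)} = - \frac{3 \cdot 26^{2}}{4} = - \frac{3 \cdot 676}{4} = \left(-1\right) 507 = -507$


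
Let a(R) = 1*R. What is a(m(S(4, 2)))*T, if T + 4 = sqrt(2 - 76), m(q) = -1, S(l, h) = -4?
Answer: 4 - I*sqrt(74) ≈ 4.0 - 8.6023*I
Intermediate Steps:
T = -4 + I*sqrt(74) (T = -4 + sqrt(2 - 76) = -4 + sqrt(-74) = -4 + I*sqrt(74) ≈ -4.0 + 8.6023*I)
a(R) = R
a(m(S(4, 2)))*T = -(-4 + I*sqrt(74)) = 4 - I*sqrt(74)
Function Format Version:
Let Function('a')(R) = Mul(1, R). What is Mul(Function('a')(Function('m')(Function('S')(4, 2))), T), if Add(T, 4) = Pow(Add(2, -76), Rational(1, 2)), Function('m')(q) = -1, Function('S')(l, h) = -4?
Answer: Add(4, Mul(-1, I, Pow(74, Rational(1, 2)))) ≈ Add(4.0000, Mul(-8.6023, I))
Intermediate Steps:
T = Add(-4, Mul(I, Pow(74, Rational(1, 2)))) (T = Add(-4, Pow(Add(2, -76), Rational(1, 2))) = Add(-4, Pow(-74, Rational(1, 2))) = Add(-4, Mul(I, Pow(74, Rational(1, 2)))) ≈ Add(-4.0000, Mul(8.6023, I)))
Function('a')(R) = R
Mul(Function('a')(Function('m')(Function('S')(4, 2))), T) = Mul(-1, Add(-4, Mul(I, Pow(74, Rational(1, 2))))) = Add(4, Mul(-1, I, Pow(74, Rational(1, 2))))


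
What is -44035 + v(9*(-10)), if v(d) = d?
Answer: -44125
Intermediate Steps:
-44035 + v(9*(-10)) = -44035 + 9*(-10) = -44035 - 90 = -44125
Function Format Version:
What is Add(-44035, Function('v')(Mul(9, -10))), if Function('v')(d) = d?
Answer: -44125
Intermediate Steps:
Add(-44035, Function('v')(Mul(9, -10))) = Add(-44035, Mul(9, -10)) = Add(-44035, -90) = -44125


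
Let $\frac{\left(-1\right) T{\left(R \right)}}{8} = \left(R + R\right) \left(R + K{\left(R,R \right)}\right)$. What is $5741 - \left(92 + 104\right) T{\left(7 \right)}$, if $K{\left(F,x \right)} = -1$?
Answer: $137453$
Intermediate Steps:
$T{\left(R \right)} = - 16 R \left(-1 + R\right)$ ($T{\left(R \right)} = - 8 \left(R + R\right) \left(R - 1\right) = - 8 \cdot 2 R \left(-1 + R\right) = - 16 R \left(-1 + R\right)$)
$5741 - \left(92 + 104\right) T{\left(7 \right)} = 5741 - \left(92 + 104\right) 16 \cdot 7 \left(1 - 7\right) = 5741 - 196 \cdot 16 \cdot 7 \left(1 - 7\right) = 5741 - 196 \cdot 16 \cdot 7 \left(-6\right) = 5741 - 196 \left(-672\right) = 5741 - -131712 = 5741 + 131712 = 137453$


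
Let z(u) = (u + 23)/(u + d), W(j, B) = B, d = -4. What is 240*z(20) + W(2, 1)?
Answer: 646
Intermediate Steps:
z(u) = (23 + u)/(-4 + u) (z(u) = (u + 23)/(u - 4) = (23 + u)/(-4 + u))
240*z(20) + W(2, 1) = 240*((23 + 20)/(-4 + 20)) + 1 = 240*(43/16) + 1 = 645 + 1 = 646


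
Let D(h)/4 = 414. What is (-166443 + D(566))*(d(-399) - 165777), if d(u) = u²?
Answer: 1083639312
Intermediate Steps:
D(h) = 1656 (D(h) = 4*414 = 1656)
(-166443 + D(566))*(d(-399) - 165777) = (-166443 + 1656)*((-399)² - 165777) = -164787*(159201 - 165777) = -164787*(-6576) = 1083639312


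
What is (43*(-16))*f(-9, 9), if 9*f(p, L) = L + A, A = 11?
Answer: -13760/9 ≈ -1528.9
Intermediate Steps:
f(p, L) = 11/9 + L/9 (f(p, L) = (L + 11)/9 = (11 + L)/9 = 11/9 + L/9)
(43*(-16))*f(-9, 9) = (43*(-16))*(11/9 + (⅑)*9) = -688*(11/9 + 1) = -688*20/9 = -13760/9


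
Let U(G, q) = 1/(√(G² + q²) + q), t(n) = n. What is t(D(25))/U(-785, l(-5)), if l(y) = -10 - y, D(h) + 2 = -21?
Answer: 115 - 575*√986 ≈ -17940.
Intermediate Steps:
D(h) = -23 (D(h) = -2 - 21 = -23)
U(G, q) = 1/(q + √(G² + q²))
t(D(25))/U(-785, l(-5)) = -(-230 + 115 + 23*√((-785)² + (-10 - 1*(-5))²)) = -(-115 + 23*√(616225 + (-10 + 5)²)) = -(-115 + 23*√(616225 + (-5)²)) = -(-115 + 23*√(616225 + 25)) = -(-115 + 575*√986) = -23*(-5 + 25*√986) = 115 - 575*√986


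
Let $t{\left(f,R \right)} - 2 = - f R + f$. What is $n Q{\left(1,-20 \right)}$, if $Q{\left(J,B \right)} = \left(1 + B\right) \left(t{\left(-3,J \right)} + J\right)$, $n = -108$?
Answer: $6156$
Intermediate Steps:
$t{\left(f,R \right)} = 2 + f - R f$ ($t{\left(f,R \right)} = 2 + \left(- f R + f\right) = 2 - \left(- f + R f\right) = 2 + f - R f$)
$Q{\left(J,B \right)} = \left(1 + B\right) \left(-1 + 4 J\right)$ ($Q{\left(J,B \right)} = \left(1 + B\right) \left(\left(2 - 3 - J \left(-3\right)\right) + J\right) = \left(1 + B\right) \left(\left(2 - 3 + 3 J\right) + J\right) = \left(1 + B\right) \left(\left(-1 + 3 J\right) + J\right) = \left(1 + B\right) \left(-1 + 4 J\right)$)
$n Q{\left(1,-20 \right)} = - 108 \left(-1 - -20 + 4 \cdot 1 + 4 \left(-20\right) 1\right) = - 108 \left(-1 + 20 + 4 - 80\right) = \left(-108\right) \left(-57\right) = 6156$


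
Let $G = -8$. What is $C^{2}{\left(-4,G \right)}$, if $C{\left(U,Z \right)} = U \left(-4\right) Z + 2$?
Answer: $15876$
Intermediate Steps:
$C{\left(U,Z \right)} = 2 - 4 U Z$ ($C{\left(U,Z \right)} = - 4 U Z + 2 = 2 - 4 U Z$)
$C^{2}{\left(-4,G \right)} = \left(2 - \left(-16\right) \left(-8\right)\right)^{2} = \left(2 - 128\right)^{2} = \left(-126\right)^{2} = 15876$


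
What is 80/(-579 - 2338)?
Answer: -80/2917 ≈ -0.027425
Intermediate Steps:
80/(-579 - 2338) = 80/(-2917) = 80*(-1/2917) = -80/2917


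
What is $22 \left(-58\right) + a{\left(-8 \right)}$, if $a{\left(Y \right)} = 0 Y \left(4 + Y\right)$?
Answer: $-1276$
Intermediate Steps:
$a{\left(Y \right)} = 0$ ($a{\left(Y \right)} = 0 \left(4 + Y\right) = 0$)
$22 \left(-58\right) + a{\left(-8 \right)} = 22 \left(-58\right) + 0 = -1276 + 0 = -1276$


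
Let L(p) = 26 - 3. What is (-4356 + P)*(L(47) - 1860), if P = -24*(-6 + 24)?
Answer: 8795556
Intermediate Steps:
P = -432 (P = -24*18 = -432)
L(p) = 23
(-4356 + P)*(L(47) - 1860) = (-4356 - 432)*(23 - 1860) = -4788*(-1837) = 8795556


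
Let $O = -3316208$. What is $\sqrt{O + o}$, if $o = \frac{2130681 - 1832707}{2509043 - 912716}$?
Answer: $\frac{i \sqrt{8450559360713935734}}{1596327} \approx 1821.0 i$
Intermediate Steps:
$o = \frac{297974}{1596327} \approx 0.18666$
$\sqrt{O + o} = \sqrt{-3316208 + \frac{297974}{1596327}} = \sqrt{- \frac{5293752070042}{1596327}} = \frac{i \sqrt{8450559360713935734}}{1596327}$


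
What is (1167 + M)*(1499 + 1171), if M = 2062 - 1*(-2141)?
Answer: 14337900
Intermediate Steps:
M = 4203 (M = 2062 + 2141 = 4203)
(1167 + M)*(1499 + 1171) = (1167 + 4203)*(1499 + 1171) = 5370*2670 = 14337900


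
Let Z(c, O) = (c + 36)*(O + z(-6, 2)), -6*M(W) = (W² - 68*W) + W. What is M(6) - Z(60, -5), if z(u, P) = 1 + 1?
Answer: 349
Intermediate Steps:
z(u, P) = 2
M(W) = -W²/6 + 67*W/6 (M(W) = -((W² - 68*W) + W)/6 = -(W² - 67*W)/6 = -W²/6 + 67*W/6)
Z(c, O) = (2 + O)*(36 + c) (Z(c, O) = (c + 36)*(O + 2) = (36 + c)*(2 + O) = (2 + O)*(36 + c))
M(6) - Z(60, -5) = (⅙)*6*(67 - 1*6) - (72 + 2*60 + 36*(-5) - 5*60) = (⅙)*6*(67 - 6) - (72 + 120 - 180 - 300) = (⅙)*6*61 - 1*(-288) = 61 + 288 = 349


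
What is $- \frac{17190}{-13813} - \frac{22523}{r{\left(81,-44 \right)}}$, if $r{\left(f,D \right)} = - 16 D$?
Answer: $- \frac{299008439}{9724352} \approx -30.748$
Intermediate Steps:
$- \frac{17190}{-13813} - \frac{22523}{r{\left(81,-44 \right)}} = - \frac{17190}{-13813} - \frac{22523}{\left(-16\right) \left(-44\right)} = \left(-17190\right) \left(- \frac{1}{13813}\right) - \frac{22523}{704} = \frac{17190}{13813} - \frac{22523}{704} = - \frac{299008439}{9724352}$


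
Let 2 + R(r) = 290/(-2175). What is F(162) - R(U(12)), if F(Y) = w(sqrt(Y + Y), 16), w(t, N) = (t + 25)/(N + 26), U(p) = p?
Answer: 221/70 ≈ 3.1571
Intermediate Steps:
w(t, N) = (25 + t)/(26 + N)
R(r) = -32/15 (R(r) = -2 + 290/(-2175) = -2 + 290*(-1/2175) = -2 - 2/15 = -32/15)
F(Y) = 25/42 + sqrt(2)*sqrt(Y)/42 (F(Y) = (25 + sqrt(Y + Y))/(26 + 16) = (25 + sqrt(2*Y))/42 = (25 + sqrt(2)*sqrt(Y))/42 = 25/42 + sqrt(2)*sqrt(Y)/42)
F(162) - R(U(12)) = (25/42 + sqrt(2)*sqrt(162)/42) - 1*(-32/15) = (25/42 + sqrt(2)*(9*sqrt(2))/42) + 32/15 = (25/42 + 3/7) + 32/15 = 43/42 + 32/15 = 221/70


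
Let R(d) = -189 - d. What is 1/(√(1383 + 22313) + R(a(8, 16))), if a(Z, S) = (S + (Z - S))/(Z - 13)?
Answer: -4685/285569 - 100*√1481/285569 ≈ -0.029882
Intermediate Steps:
a(Z, S) = Z/(-13 + Z)
1/(√(1383 + 22313) + R(a(8, 16))) = 1/(√(1383 + 22313) + (-189 - 8/(-13 + 8))) = 1/(√23696 + (-189 - 8/(-5))) = 1/(4*√1481 + (-189 - 8*(-1)/5)) = 1/(4*√1481 + (-189 - 1*(-8/5))) = 1/(4*√1481 + (-189 + 8/5)) = 1/(4*√1481 - 937/5) = 1/(-937/5 + 4*√1481)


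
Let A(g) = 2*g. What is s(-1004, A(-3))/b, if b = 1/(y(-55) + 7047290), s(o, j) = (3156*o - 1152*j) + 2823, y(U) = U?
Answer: -22261433121915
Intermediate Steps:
s(o, j) = 2823 - 1152*j + 3156*o (s(o, j) = (-1152*j + 3156*o) + 2823 = 2823 - 1152*j + 3156*o)
b = 1/7047235 (b = 1/(-55 + 7047290) = 1/7047235 ≈ 1.4190e-7)
s(-1004, A(-3))/b = (2823 - 2304*(-3) + 3156*(-1004))/(1/7047235) = (2823 - 1152*(-6) - 3168624)*7047235 = (2823 + 6912 - 3168624)*7047235 = -3158889*7047235 = -22261433121915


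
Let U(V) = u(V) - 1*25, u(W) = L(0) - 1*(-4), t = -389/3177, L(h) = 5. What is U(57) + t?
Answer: -51221/3177 ≈ -16.122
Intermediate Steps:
t = -389/3177 (t = -389*1/3177 = -389/3177 ≈ -0.12244)
u(W) = 9 (u(W) = 5 - 1*(-4) = 5 + 4 = 9)
U(V) = -16 (U(V) = 9 - 1*25 = 9 - 25 = -16)
U(57) + t = -16 - 389/3177 = -51221/3177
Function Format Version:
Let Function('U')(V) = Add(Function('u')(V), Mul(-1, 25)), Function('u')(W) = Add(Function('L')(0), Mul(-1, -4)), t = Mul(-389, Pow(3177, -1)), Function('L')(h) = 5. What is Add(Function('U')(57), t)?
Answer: Rational(-51221, 3177) ≈ -16.122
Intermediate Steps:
t = Rational(-389, 3177) (t = Mul(-389, Rational(1, 3177)) = Rational(-389, 3177) ≈ -0.12244)
Function('u')(W) = 9 (Function('u')(W) = Add(5, Mul(-1, -4)) = Add(5, 4) = 9)
Function('U')(V) = -16 (Function('U')(V) = Add(9, Mul(-1, 25)) = Add(9, -25) = -16)
Add(Function('U')(57), t) = Add(-16, Rational(-389, 3177)) = Rational(-51221, 3177)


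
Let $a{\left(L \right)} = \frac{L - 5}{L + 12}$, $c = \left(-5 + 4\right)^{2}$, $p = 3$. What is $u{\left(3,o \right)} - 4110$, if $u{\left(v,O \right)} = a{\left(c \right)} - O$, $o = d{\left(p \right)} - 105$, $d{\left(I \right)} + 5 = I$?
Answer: $- \frac{52043}{13} \approx -4003.3$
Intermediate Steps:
$d{\left(I \right)} = -5 + I$
$c = 1$ ($c = \left(-1\right)^{2} = 1$)
$o = -107$ ($o = \left(-5 + 3\right) - 105 = -2 - 105 = -107$)
$a{\left(L \right)} = \frac{-5 + L}{12 + L}$
$u{\left(v,O \right)} = - \frac{4}{13} - O$ ($u{\left(v,O \right)} = \frac{-5 + 1}{12 + 1} - O = \frac{1}{13} \left(-4\right) - O = - \frac{4}{13} - O$)
$u{\left(3,o \right)} - 4110 = \left(- \frac{4}{13} - -107\right) - 4110 = \left(- \frac{4}{13} + 107\right) - 4110 = \frac{1387}{13} - 4110 = - \frac{52043}{13}$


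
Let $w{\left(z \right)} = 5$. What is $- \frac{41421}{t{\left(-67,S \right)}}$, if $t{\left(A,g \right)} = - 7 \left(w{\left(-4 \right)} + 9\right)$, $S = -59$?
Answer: $\frac{41421}{98} \approx 422.66$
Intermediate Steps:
$t{\left(A,g \right)} = -98$ ($t{\left(A,g \right)} = - 7 \left(5 + 9\right) = \left(-7\right) 14 = -98$)
$- \frac{41421}{t{\left(-67,S \right)}} = - \frac{41421}{-98} = \left(-41421\right) \left(- \frac{1}{98}\right) = \frac{41421}{98}$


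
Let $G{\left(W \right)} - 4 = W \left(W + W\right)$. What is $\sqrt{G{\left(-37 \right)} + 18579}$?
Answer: $3 \sqrt{2369} \approx 146.02$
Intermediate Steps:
$G{\left(W \right)} = 4 + 2 W^{2}$ ($G{\left(W \right)} = 4 + W \left(W + W\right) = 4 + W 2 W = 4 + 2 W^{2}$)
$\sqrt{G{\left(-37 \right)} + 18579} = \sqrt{\left(4 + 2 \left(-37\right)^{2}\right) + 18579} = \sqrt{\left(4 + 2 \cdot 1369\right) + 18579} = \sqrt{\left(4 + 2738\right) + 18579} = \sqrt{2742 + 18579} = \sqrt{21321} = 3 \sqrt{2369}$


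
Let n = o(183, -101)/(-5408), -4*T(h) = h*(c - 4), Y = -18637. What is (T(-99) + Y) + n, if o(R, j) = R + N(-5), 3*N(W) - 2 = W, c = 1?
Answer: -3891947/208 ≈ -18711.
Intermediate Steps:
N(W) = ⅔ + W/3
o(R, j) = -1 + R (o(R, j) = R + (⅔ + (⅓)*(-5)) = R + (⅔ - 5/3) = R - 1 = -1 + R)
T(h) = 3*h/4 (T(h) = -h*(1 - 4)/4 = -h*(-3)/4 = -(-3)*h/4 = 3*h/4)
n = -7/208 (n = (-1 + 183)/(-5408) = 182*(-1/5408) = -7/208 ≈ -0.033654)
(T(-99) + Y) + n = ((¾)*(-99) - 18637) - 7/208 = (-297/4 - 18637) - 7/208 = -74845/4 - 7/208 = -3891947/208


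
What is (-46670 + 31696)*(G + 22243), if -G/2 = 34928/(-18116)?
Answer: -1508720508714/4529 ≈ -3.3312e+8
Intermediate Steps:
G = 17464/4529 (G = -69856/(-18116) = -69856*(-1)/18116 = -2*(-8732/4529) = 17464/4529 ≈ 3.8560)
(-46670 + 31696)*(G + 22243) = (-46670 + 31696)*(17464/4529 + 22243) = -14974*100756011/4529 = -1508720508714/4529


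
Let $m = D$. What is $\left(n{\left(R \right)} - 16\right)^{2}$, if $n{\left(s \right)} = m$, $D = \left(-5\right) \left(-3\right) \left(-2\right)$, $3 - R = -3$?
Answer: $2116$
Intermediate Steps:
$R = 6$ ($R = 3 - -3 = 3 + 3 = 6$)
$D = -30$ ($D = 15 \left(-2\right) = -30$)
$m = -30$
$n{\left(s \right)} = -30$
$\left(n{\left(R \right)} - 16\right)^{2} = \left(-30 - 16\right)^{2} = \left(-46\right)^{2} = 2116$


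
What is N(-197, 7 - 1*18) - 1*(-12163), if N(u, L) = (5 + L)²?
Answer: 12199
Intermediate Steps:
N(-197, 7 - 1*18) - 1*(-12163) = (5 + (7 - 1*18))² - 1*(-12163) = (5 + (7 - 18))² + 12163 = (5 - 11)² + 12163 = (-6)² + 12163 = 36 + 12163 = 12199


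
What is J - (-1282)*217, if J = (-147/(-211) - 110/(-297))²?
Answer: 9029048283187/32455809 ≈ 2.7820e+5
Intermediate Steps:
J = 36954241/32455809 (J = (-147*(-1/211) - 110*(-1/297))² = (147/211 + 10/27)² = (6079/5697)² = 36954241/32455809 ≈ 1.1386)
J - (-1282)*217 = 36954241/32455809 - (-1282)*217 = 36954241/32455809 - 1*(-278194) = 36954241/32455809 + 278194 = 9029048283187/32455809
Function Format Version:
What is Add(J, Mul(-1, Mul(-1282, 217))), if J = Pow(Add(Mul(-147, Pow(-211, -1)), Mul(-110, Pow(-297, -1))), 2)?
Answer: Rational(9029048283187, 32455809) ≈ 2.7820e+5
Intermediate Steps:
J = Rational(36954241, 32455809) (J = Pow(Add(Mul(-147, Rational(-1, 211)), Mul(-110, Rational(-1, 297))), 2) = Pow(Add(Rational(147, 211), Rational(10, 27)), 2) = Pow(Rational(6079, 5697), 2) = Rational(36954241, 32455809) ≈ 1.1386)
Add(J, Mul(-1, Mul(-1282, 217))) = Add(Rational(36954241, 32455809), Mul(-1, Mul(-1282, 217))) = Add(Rational(36954241, 32455809), Mul(-1, -278194)) = Add(Rational(36954241, 32455809), 278194) = Rational(9029048283187, 32455809)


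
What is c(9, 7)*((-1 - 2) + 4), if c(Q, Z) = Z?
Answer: 7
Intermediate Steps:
c(9, 7)*((-1 - 2) + 4) = 7*((-1 - 2) + 4) = 7*(-3 + 4) = 7*1 = 7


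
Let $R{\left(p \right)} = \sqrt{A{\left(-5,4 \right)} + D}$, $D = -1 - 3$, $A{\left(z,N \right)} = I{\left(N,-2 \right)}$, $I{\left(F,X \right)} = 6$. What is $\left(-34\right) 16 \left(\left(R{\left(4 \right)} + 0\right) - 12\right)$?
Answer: $6528 - 544 \sqrt{2} \approx 5758.7$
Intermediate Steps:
$A{\left(z,N \right)} = 6$
$D = -4$ ($D = -1 - 3 = -4$)
$R{\left(p \right)} = \sqrt{2}$ ($R{\left(p \right)} = \sqrt{6 - 4} = \sqrt{2}$)
$\left(-34\right) 16 \left(\left(R{\left(4 \right)} + 0\right) - 12\right) = \left(-34\right) 16 \left(\left(\sqrt{2} + 0\right) - 12\right) = - 544 \left(\sqrt{2} - 12\right) = - 544 \left(-12 + \sqrt{2}\right) = 6528 - 544 \sqrt{2}$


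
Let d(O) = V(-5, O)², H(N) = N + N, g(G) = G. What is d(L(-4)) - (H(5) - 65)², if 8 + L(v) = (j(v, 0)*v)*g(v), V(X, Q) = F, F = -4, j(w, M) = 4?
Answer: -3009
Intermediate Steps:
H(N) = 2*N
V(X, Q) = -4
L(v) = -8 + 4*v² (L(v) = -8 + (4*v)*v = -8 + 4*v²)
d(O) = 16 (d(O) = (-4)² = 16)
d(L(-4)) - (H(5) - 65)² = 16 - (2*5 - 65)² = 16 - (10 - 65)² = 16 - 1*(-55)² = 16 - 1*3025 = 16 - 3025 = -3009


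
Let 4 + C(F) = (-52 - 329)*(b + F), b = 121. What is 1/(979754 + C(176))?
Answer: 1/866593 ≈ 1.1539e-6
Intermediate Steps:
C(F) = -46105 - 381*F (C(F) = -4 + (-52 - 329)*(121 + F) = -4 - 381*(121 + F) = -4 + (-46101 - 381*F) = -46105 - 381*F)
1/(979754 + C(176)) = 1/(979754 + (-46105 - 381*176)) = 1/(979754 + (-46105 - 67056)) = 1/(979754 - 113161) = 1/866593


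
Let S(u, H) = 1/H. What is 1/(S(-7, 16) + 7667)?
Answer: 16/122673 ≈ 0.00013043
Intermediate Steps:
1/(S(-7, 16) + 7667) = 1/(1/16 + 7667) = 1/(122673/16) = 16/122673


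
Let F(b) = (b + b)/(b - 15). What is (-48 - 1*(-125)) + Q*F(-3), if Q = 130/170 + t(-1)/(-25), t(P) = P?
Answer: 32839/425 ≈ 77.268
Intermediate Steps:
F(b) = 2*b/(-15 + b) (F(b) = (2*b)/(-15 + b) = 2*b/(-15 + b))
Q = 342/425 (Q = 130/170 - 1/(-25) = 130*(1/170) - 1*(-1/25) = 13/17 + 1/25 = 342/425 ≈ 0.80471)
(-48 - 1*(-125)) + Q*F(-3) = (-48 - 1*(-125)) + 342*(2*(-3)/(-15 - 3))/425 = (-48 + 125) + 342*(2*(-3)/(-18))/425 = 77 + 342*(2*(-3)*(-1/18))/425 = 77 + (342/425)*(⅓) = 77 + 114/425 = 32839/425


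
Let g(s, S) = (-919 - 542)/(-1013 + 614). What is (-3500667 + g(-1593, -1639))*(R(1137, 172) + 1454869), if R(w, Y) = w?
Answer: -677899247673344/133 ≈ -5.0970e+12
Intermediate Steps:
g(s, S) = 487/133 (g(s, S) = -1461/(-399) = -1461*(-1/399) = 487/133)
(-3500667 + g(-1593, -1639))*(R(1137, 172) + 1454869) = (-3500667 + 487/133)*(1137 + 1454869) = -465588224/133*1456006 = -677899247673344/133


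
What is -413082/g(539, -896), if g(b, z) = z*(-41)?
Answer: -206541/18368 ≈ -11.245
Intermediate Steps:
g(b, z) = -41*z
-413082/g(539, -896) = -413082/((-41*(-896))) = -413082/36736 = -413082*1/36736 = -206541/18368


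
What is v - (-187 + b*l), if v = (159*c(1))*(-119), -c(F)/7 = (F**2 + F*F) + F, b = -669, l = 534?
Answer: 754774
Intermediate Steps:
c(F) = -14*F**2 - 7*F (c(F) = -7*((F**2 + F*F) + F) = -7*((F**2 + F**2) + F) = -7*(2*F**2 + F) = -7*(F + 2*F**2) = -14*F**2 - 7*F)
v = 397341 (v = (159*(-7*1*(1 + 2*1)))*(-119) = (159*(-7*1*(1 + 2)))*(-119) = (159*(-7*1*3))*(-119) = (159*(-21))*(-119) = -3339*(-119) = 397341)
v - (-187 + b*l) = 397341 - (-187 - 669*534) = 397341 - (-187 - 357246) = 397341 - 1*(-357433) = 397341 + 357433 = 754774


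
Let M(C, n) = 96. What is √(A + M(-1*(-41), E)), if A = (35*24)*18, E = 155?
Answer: 4*√951 ≈ 123.35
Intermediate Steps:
A = 15120 (A = 840*18 = 15120)
√(A + M(-1*(-41), E)) = √(15120 + 96) = √15216 = 4*√951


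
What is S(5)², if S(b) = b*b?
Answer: 625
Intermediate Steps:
S(b) = b²
S(5)² = (5²)² = 25² = 625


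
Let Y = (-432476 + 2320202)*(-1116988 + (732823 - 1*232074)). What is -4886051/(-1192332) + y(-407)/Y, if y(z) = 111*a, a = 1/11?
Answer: 3473492083576093639/847628435111139396 ≈ 4.0979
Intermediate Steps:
a = 1/11 (a = 1*(1/11) = 1/11 ≈ 0.090909)
y(z) = 111/11 (y(z) = 111*(1/11) = 111/11)
Y = -1163290382514 (Y = 1887726*(-1116988 + (732823 - 232074)) = 1887726*(-1116988 + 500749) = 1887726*(-616239) = -1163290382514)
-4886051/(-1192332) + y(-407)/Y = -4886051/(-1192332) + (111/11)/(-1163290382514) = -4886051*(-1/1192332) + (111/11)*(-1/1163290382514) = 4886051/1192332 - 37/4265398069218 = 3473492083576093639/847628435111139396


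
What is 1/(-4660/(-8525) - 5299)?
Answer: -1705/9033863 ≈ -0.00018873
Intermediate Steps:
1/(-4660/(-8525) - 5299) = 1/(-4660*(-1/8525) - 5299) = 1/(932/1705 - 5299) = 1/(-9033863/1705) = -1705/9033863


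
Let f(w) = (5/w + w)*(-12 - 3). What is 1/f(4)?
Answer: -4/315 ≈ -0.012698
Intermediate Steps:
f(w) = -75/w - 15*w (f(w) = (w + 5/w)*(-15) = -75/w - 15*w)
1/f(4) = 1/(-75/4 - 15*4) = 1/(-75*1/4 - 60) = 1/(-75/4 - 60) = 1/(-315/4) = -4/315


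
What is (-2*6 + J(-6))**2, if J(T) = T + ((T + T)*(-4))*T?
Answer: 93636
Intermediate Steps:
J(T) = T - 8*T**2 (J(T) = T + ((2*T)*(-4))*T = T + (-8*T)*T = T - 8*T**2)
(-2*6 + J(-6))**2 = (-2*6 - 6*(1 - 8*(-6)))**2 = (-12 - 6*(1 + 48))**2 = (-12 - 6*49)**2 = (-12 - 294)**2 = (-306)**2 = 93636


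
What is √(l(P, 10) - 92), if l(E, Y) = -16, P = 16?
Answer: 6*I*√3 ≈ 10.392*I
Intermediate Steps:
√(l(P, 10) - 92) = √(-16 - 92) = √(-108) = 6*I*√3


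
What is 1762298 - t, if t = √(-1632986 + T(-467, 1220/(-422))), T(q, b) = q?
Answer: 1762298 - I*√1633453 ≈ 1.7623e+6 - 1278.1*I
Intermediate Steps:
t = I*√1633453 (t = √(-1632986 - 467) = √(-1633453) = I*√1633453 ≈ 1278.1*I)
1762298 - t = 1762298 - I*√1633453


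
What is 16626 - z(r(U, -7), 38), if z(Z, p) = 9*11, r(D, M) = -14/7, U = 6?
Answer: 16527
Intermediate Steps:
r(D, M) = -2 (r(D, M) = -14*⅐ = -2)
z(Z, p) = 99
16626 - z(r(U, -7), 38) = 16626 - 1*99 = 16626 - 99 = 16527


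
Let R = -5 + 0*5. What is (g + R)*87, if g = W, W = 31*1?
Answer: 2262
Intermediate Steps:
W = 31
g = 31
R = -5 (R = -5 + 0 = -5)
(g + R)*87 = (31 - 5)*87 = 26*87 = 2262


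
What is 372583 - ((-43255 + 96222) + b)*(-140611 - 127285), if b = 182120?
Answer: 62979239535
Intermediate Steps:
372583 - ((-43255 + 96222) + b)*(-140611 - 127285) = 372583 - ((-43255 + 96222) + 182120)*(-140611 - 127285) = 372583 - (52967 + 182120)*(-267896) = 372583 - 235087*(-267896) = 372583 - 1*(-62978866952) = 372583 + 62978866952 = 62979239535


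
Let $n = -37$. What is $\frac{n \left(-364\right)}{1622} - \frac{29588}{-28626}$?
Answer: $\frac{8337052}{892911} \approx 9.3369$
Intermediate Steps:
$\frac{n \left(-364\right)}{1622} - \frac{29588}{-28626} = \frac{\left(-37\right) \left(-364\right)}{1622} - \frac{29588}{-28626} = 13468 \cdot \frac{1}{1622} - - \frac{1138}{1101} = \frac{6734}{811} + \frac{1138}{1101} = \frac{8337052}{892911}$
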